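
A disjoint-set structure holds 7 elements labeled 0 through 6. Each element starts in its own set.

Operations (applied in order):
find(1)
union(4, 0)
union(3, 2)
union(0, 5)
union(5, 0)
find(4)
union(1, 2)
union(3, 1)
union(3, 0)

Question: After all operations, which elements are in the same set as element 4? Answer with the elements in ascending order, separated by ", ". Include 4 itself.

Step 1: find(1) -> no change; set of 1 is {1}
Step 2: union(4, 0) -> merged; set of 4 now {0, 4}
Step 3: union(3, 2) -> merged; set of 3 now {2, 3}
Step 4: union(0, 5) -> merged; set of 0 now {0, 4, 5}
Step 5: union(5, 0) -> already same set; set of 5 now {0, 4, 5}
Step 6: find(4) -> no change; set of 4 is {0, 4, 5}
Step 7: union(1, 2) -> merged; set of 1 now {1, 2, 3}
Step 8: union(3, 1) -> already same set; set of 3 now {1, 2, 3}
Step 9: union(3, 0) -> merged; set of 3 now {0, 1, 2, 3, 4, 5}
Component of 4: {0, 1, 2, 3, 4, 5}

Answer: 0, 1, 2, 3, 4, 5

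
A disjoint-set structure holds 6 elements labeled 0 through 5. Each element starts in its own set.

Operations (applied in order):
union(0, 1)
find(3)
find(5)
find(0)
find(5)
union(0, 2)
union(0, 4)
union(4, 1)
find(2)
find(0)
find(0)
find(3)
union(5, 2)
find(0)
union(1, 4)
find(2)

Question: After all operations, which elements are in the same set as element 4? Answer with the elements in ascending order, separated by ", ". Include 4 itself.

Answer: 0, 1, 2, 4, 5

Derivation:
Step 1: union(0, 1) -> merged; set of 0 now {0, 1}
Step 2: find(3) -> no change; set of 3 is {3}
Step 3: find(5) -> no change; set of 5 is {5}
Step 4: find(0) -> no change; set of 0 is {0, 1}
Step 5: find(5) -> no change; set of 5 is {5}
Step 6: union(0, 2) -> merged; set of 0 now {0, 1, 2}
Step 7: union(0, 4) -> merged; set of 0 now {0, 1, 2, 4}
Step 8: union(4, 1) -> already same set; set of 4 now {0, 1, 2, 4}
Step 9: find(2) -> no change; set of 2 is {0, 1, 2, 4}
Step 10: find(0) -> no change; set of 0 is {0, 1, 2, 4}
Step 11: find(0) -> no change; set of 0 is {0, 1, 2, 4}
Step 12: find(3) -> no change; set of 3 is {3}
Step 13: union(5, 2) -> merged; set of 5 now {0, 1, 2, 4, 5}
Step 14: find(0) -> no change; set of 0 is {0, 1, 2, 4, 5}
Step 15: union(1, 4) -> already same set; set of 1 now {0, 1, 2, 4, 5}
Step 16: find(2) -> no change; set of 2 is {0, 1, 2, 4, 5}
Component of 4: {0, 1, 2, 4, 5}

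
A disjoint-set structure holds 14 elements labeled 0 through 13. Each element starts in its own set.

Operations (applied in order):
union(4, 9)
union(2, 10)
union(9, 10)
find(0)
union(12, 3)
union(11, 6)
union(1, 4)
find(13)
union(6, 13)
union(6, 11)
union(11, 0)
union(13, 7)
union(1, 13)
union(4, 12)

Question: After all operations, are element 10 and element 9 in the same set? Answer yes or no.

Answer: yes

Derivation:
Step 1: union(4, 9) -> merged; set of 4 now {4, 9}
Step 2: union(2, 10) -> merged; set of 2 now {2, 10}
Step 3: union(9, 10) -> merged; set of 9 now {2, 4, 9, 10}
Step 4: find(0) -> no change; set of 0 is {0}
Step 5: union(12, 3) -> merged; set of 12 now {3, 12}
Step 6: union(11, 6) -> merged; set of 11 now {6, 11}
Step 7: union(1, 4) -> merged; set of 1 now {1, 2, 4, 9, 10}
Step 8: find(13) -> no change; set of 13 is {13}
Step 9: union(6, 13) -> merged; set of 6 now {6, 11, 13}
Step 10: union(6, 11) -> already same set; set of 6 now {6, 11, 13}
Step 11: union(11, 0) -> merged; set of 11 now {0, 6, 11, 13}
Step 12: union(13, 7) -> merged; set of 13 now {0, 6, 7, 11, 13}
Step 13: union(1, 13) -> merged; set of 1 now {0, 1, 2, 4, 6, 7, 9, 10, 11, 13}
Step 14: union(4, 12) -> merged; set of 4 now {0, 1, 2, 3, 4, 6, 7, 9, 10, 11, 12, 13}
Set of 10: {0, 1, 2, 3, 4, 6, 7, 9, 10, 11, 12, 13}; 9 is a member.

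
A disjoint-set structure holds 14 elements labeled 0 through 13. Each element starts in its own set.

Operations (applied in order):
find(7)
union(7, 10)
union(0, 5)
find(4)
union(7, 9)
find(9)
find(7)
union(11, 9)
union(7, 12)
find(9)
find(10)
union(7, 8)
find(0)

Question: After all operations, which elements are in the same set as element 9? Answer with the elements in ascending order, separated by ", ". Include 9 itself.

Step 1: find(7) -> no change; set of 7 is {7}
Step 2: union(7, 10) -> merged; set of 7 now {7, 10}
Step 3: union(0, 5) -> merged; set of 0 now {0, 5}
Step 4: find(4) -> no change; set of 4 is {4}
Step 5: union(7, 9) -> merged; set of 7 now {7, 9, 10}
Step 6: find(9) -> no change; set of 9 is {7, 9, 10}
Step 7: find(7) -> no change; set of 7 is {7, 9, 10}
Step 8: union(11, 9) -> merged; set of 11 now {7, 9, 10, 11}
Step 9: union(7, 12) -> merged; set of 7 now {7, 9, 10, 11, 12}
Step 10: find(9) -> no change; set of 9 is {7, 9, 10, 11, 12}
Step 11: find(10) -> no change; set of 10 is {7, 9, 10, 11, 12}
Step 12: union(7, 8) -> merged; set of 7 now {7, 8, 9, 10, 11, 12}
Step 13: find(0) -> no change; set of 0 is {0, 5}
Component of 9: {7, 8, 9, 10, 11, 12}

Answer: 7, 8, 9, 10, 11, 12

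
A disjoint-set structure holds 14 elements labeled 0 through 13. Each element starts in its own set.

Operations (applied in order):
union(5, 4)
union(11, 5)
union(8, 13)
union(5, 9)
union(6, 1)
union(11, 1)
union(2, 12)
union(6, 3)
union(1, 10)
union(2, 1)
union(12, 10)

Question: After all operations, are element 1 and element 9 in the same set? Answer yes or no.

Answer: yes

Derivation:
Step 1: union(5, 4) -> merged; set of 5 now {4, 5}
Step 2: union(11, 5) -> merged; set of 11 now {4, 5, 11}
Step 3: union(8, 13) -> merged; set of 8 now {8, 13}
Step 4: union(5, 9) -> merged; set of 5 now {4, 5, 9, 11}
Step 5: union(6, 1) -> merged; set of 6 now {1, 6}
Step 6: union(11, 1) -> merged; set of 11 now {1, 4, 5, 6, 9, 11}
Step 7: union(2, 12) -> merged; set of 2 now {2, 12}
Step 8: union(6, 3) -> merged; set of 6 now {1, 3, 4, 5, 6, 9, 11}
Step 9: union(1, 10) -> merged; set of 1 now {1, 3, 4, 5, 6, 9, 10, 11}
Step 10: union(2, 1) -> merged; set of 2 now {1, 2, 3, 4, 5, 6, 9, 10, 11, 12}
Step 11: union(12, 10) -> already same set; set of 12 now {1, 2, 3, 4, 5, 6, 9, 10, 11, 12}
Set of 1: {1, 2, 3, 4, 5, 6, 9, 10, 11, 12}; 9 is a member.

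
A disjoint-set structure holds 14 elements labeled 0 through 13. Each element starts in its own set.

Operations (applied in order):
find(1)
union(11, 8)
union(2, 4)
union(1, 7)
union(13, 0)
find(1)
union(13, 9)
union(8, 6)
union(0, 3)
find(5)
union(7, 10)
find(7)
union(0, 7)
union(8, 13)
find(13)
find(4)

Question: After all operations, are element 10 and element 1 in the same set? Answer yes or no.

Step 1: find(1) -> no change; set of 1 is {1}
Step 2: union(11, 8) -> merged; set of 11 now {8, 11}
Step 3: union(2, 4) -> merged; set of 2 now {2, 4}
Step 4: union(1, 7) -> merged; set of 1 now {1, 7}
Step 5: union(13, 0) -> merged; set of 13 now {0, 13}
Step 6: find(1) -> no change; set of 1 is {1, 7}
Step 7: union(13, 9) -> merged; set of 13 now {0, 9, 13}
Step 8: union(8, 6) -> merged; set of 8 now {6, 8, 11}
Step 9: union(0, 3) -> merged; set of 0 now {0, 3, 9, 13}
Step 10: find(5) -> no change; set of 5 is {5}
Step 11: union(7, 10) -> merged; set of 7 now {1, 7, 10}
Step 12: find(7) -> no change; set of 7 is {1, 7, 10}
Step 13: union(0, 7) -> merged; set of 0 now {0, 1, 3, 7, 9, 10, 13}
Step 14: union(8, 13) -> merged; set of 8 now {0, 1, 3, 6, 7, 8, 9, 10, 11, 13}
Step 15: find(13) -> no change; set of 13 is {0, 1, 3, 6, 7, 8, 9, 10, 11, 13}
Step 16: find(4) -> no change; set of 4 is {2, 4}
Set of 10: {0, 1, 3, 6, 7, 8, 9, 10, 11, 13}; 1 is a member.

Answer: yes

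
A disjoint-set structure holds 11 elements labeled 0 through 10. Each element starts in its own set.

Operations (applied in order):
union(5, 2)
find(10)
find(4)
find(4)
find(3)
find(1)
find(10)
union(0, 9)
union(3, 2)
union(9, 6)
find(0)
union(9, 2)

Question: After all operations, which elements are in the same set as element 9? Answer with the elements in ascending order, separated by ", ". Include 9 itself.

Answer: 0, 2, 3, 5, 6, 9

Derivation:
Step 1: union(5, 2) -> merged; set of 5 now {2, 5}
Step 2: find(10) -> no change; set of 10 is {10}
Step 3: find(4) -> no change; set of 4 is {4}
Step 4: find(4) -> no change; set of 4 is {4}
Step 5: find(3) -> no change; set of 3 is {3}
Step 6: find(1) -> no change; set of 1 is {1}
Step 7: find(10) -> no change; set of 10 is {10}
Step 8: union(0, 9) -> merged; set of 0 now {0, 9}
Step 9: union(3, 2) -> merged; set of 3 now {2, 3, 5}
Step 10: union(9, 6) -> merged; set of 9 now {0, 6, 9}
Step 11: find(0) -> no change; set of 0 is {0, 6, 9}
Step 12: union(9, 2) -> merged; set of 9 now {0, 2, 3, 5, 6, 9}
Component of 9: {0, 2, 3, 5, 6, 9}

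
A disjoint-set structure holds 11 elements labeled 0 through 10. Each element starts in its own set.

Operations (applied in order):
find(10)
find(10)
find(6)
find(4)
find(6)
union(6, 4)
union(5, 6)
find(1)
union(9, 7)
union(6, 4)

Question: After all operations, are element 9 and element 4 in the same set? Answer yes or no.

Answer: no

Derivation:
Step 1: find(10) -> no change; set of 10 is {10}
Step 2: find(10) -> no change; set of 10 is {10}
Step 3: find(6) -> no change; set of 6 is {6}
Step 4: find(4) -> no change; set of 4 is {4}
Step 5: find(6) -> no change; set of 6 is {6}
Step 6: union(6, 4) -> merged; set of 6 now {4, 6}
Step 7: union(5, 6) -> merged; set of 5 now {4, 5, 6}
Step 8: find(1) -> no change; set of 1 is {1}
Step 9: union(9, 7) -> merged; set of 9 now {7, 9}
Step 10: union(6, 4) -> already same set; set of 6 now {4, 5, 6}
Set of 9: {7, 9}; 4 is not a member.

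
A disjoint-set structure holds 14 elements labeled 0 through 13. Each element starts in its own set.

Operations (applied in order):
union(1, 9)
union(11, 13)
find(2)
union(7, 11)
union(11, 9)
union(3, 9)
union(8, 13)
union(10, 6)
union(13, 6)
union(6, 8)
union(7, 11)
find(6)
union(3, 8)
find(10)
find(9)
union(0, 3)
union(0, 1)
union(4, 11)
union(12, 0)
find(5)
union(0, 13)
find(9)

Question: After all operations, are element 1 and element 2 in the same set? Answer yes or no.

Answer: no

Derivation:
Step 1: union(1, 9) -> merged; set of 1 now {1, 9}
Step 2: union(11, 13) -> merged; set of 11 now {11, 13}
Step 3: find(2) -> no change; set of 2 is {2}
Step 4: union(7, 11) -> merged; set of 7 now {7, 11, 13}
Step 5: union(11, 9) -> merged; set of 11 now {1, 7, 9, 11, 13}
Step 6: union(3, 9) -> merged; set of 3 now {1, 3, 7, 9, 11, 13}
Step 7: union(8, 13) -> merged; set of 8 now {1, 3, 7, 8, 9, 11, 13}
Step 8: union(10, 6) -> merged; set of 10 now {6, 10}
Step 9: union(13, 6) -> merged; set of 13 now {1, 3, 6, 7, 8, 9, 10, 11, 13}
Step 10: union(6, 8) -> already same set; set of 6 now {1, 3, 6, 7, 8, 9, 10, 11, 13}
Step 11: union(7, 11) -> already same set; set of 7 now {1, 3, 6, 7, 8, 9, 10, 11, 13}
Step 12: find(6) -> no change; set of 6 is {1, 3, 6, 7, 8, 9, 10, 11, 13}
Step 13: union(3, 8) -> already same set; set of 3 now {1, 3, 6, 7, 8, 9, 10, 11, 13}
Step 14: find(10) -> no change; set of 10 is {1, 3, 6, 7, 8, 9, 10, 11, 13}
Step 15: find(9) -> no change; set of 9 is {1, 3, 6, 7, 8, 9, 10, 11, 13}
Step 16: union(0, 3) -> merged; set of 0 now {0, 1, 3, 6, 7, 8, 9, 10, 11, 13}
Step 17: union(0, 1) -> already same set; set of 0 now {0, 1, 3, 6, 7, 8, 9, 10, 11, 13}
Step 18: union(4, 11) -> merged; set of 4 now {0, 1, 3, 4, 6, 7, 8, 9, 10, 11, 13}
Step 19: union(12, 0) -> merged; set of 12 now {0, 1, 3, 4, 6, 7, 8, 9, 10, 11, 12, 13}
Step 20: find(5) -> no change; set of 5 is {5}
Step 21: union(0, 13) -> already same set; set of 0 now {0, 1, 3, 4, 6, 7, 8, 9, 10, 11, 12, 13}
Step 22: find(9) -> no change; set of 9 is {0, 1, 3, 4, 6, 7, 8, 9, 10, 11, 12, 13}
Set of 1: {0, 1, 3, 4, 6, 7, 8, 9, 10, 11, 12, 13}; 2 is not a member.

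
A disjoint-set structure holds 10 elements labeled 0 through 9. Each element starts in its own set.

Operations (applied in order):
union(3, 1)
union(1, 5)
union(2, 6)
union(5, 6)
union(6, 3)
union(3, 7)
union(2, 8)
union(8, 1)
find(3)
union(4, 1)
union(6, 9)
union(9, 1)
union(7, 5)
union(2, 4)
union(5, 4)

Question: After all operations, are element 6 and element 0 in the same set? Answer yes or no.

Answer: no

Derivation:
Step 1: union(3, 1) -> merged; set of 3 now {1, 3}
Step 2: union(1, 5) -> merged; set of 1 now {1, 3, 5}
Step 3: union(2, 6) -> merged; set of 2 now {2, 6}
Step 4: union(5, 6) -> merged; set of 5 now {1, 2, 3, 5, 6}
Step 5: union(6, 3) -> already same set; set of 6 now {1, 2, 3, 5, 6}
Step 6: union(3, 7) -> merged; set of 3 now {1, 2, 3, 5, 6, 7}
Step 7: union(2, 8) -> merged; set of 2 now {1, 2, 3, 5, 6, 7, 8}
Step 8: union(8, 1) -> already same set; set of 8 now {1, 2, 3, 5, 6, 7, 8}
Step 9: find(3) -> no change; set of 3 is {1, 2, 3, 5, 6, 7, 8}
Step 10: union(4, 1) -> merged; set of 4 now {1, 2, 3, 4, 5, 6, 7, 8}
Step 11: union(6, 9) -> merged; set of 6 now {1, 2, 3, 4, 5, 6, 7, 8, 9}
Step 12: union(9, 1) -> already same set; set of 9 now {1, 2, 3, 4, 5, 6, 7, 8, 9}
Step 13: union(7, 5) -> already same set; set of 7 now {1, 2, 3, 4, 5, 6, 7, 8, 9}
Step 14: union(2, 4) -> already same set; set of 2 now {1, 2, 3, 4, 5, 6, 7, 8, 9}
Step 15: union(5, 4) -> already same set; set of 5 now {1, 2, 3, 4, 5, 6, 7, 8, 9}
Set of 6: {1, 2, 3, 4, 5, 6, 7, 8, 9}; 0 is not a member.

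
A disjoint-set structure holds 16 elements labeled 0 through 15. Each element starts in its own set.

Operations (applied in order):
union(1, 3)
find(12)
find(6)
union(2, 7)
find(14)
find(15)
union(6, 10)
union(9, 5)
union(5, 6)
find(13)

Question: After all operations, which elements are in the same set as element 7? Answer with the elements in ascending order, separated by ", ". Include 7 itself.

Step 1: union(1, 3) -> merged; set of 1 now {1, 3}
Step 2: find(12) -> no change; set of 12 is {12}
Step 3: find(6) -> no change; set of 6 is {6}
Step 4: union(2, 7) -> merged; set of 2 now {2, 7}
Step 5: find(14) -> no change; set of 14 is {14}
Step 6: find(15) -> no change; set of 15 is {15}
Step 7: union(6, 10) -> merged; set of 6 now {6, 10}
Step 8: union(9, 5) -> merged; set of 9 now {5, 9}
Step 9: union(5, 6) -> merged; set of 5 now {5, 6, 9, 10}
Step 10: find(13) -> no change; set of 13 is {13}
Component of 7: {2, 7}

Answer: 2, 7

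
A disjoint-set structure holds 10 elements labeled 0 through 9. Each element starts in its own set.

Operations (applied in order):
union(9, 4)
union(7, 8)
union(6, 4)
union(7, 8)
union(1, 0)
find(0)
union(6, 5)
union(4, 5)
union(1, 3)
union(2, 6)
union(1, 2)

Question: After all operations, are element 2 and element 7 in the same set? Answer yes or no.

Step 1: union(9, 4) -> merged; set of 9 now {4, 9}
Step 2: union(7, 8) -> merged; set of 7 now {7, 8}
Step 3: union(6, 4) -> merged; set of 6 now {4, 6, 9}
Step 4: union(7, 8) -> already same set; set of 7 now {7, 8}
Step 5: union(1, 0) -> merged; set of 1 now {0, 1}
Step 6: find(0) -> no change; set of 0 is {0, 1}
Step 7: union(6, 5) -> merged; set of 6 now {4, 5, 6, 9}
Step 8: union(4, 5) -> already same set; set of 4 now {4, 5, 6, 9}
Step 9: union(1, 3) -> merged; set of 1 now {0, 1, 3}
Step 10: union(2, 6) -> merged; set of 2 now {2, 4, 5, 6, 9}
Step 11: union(1, 2) -> merged; set of 1 now {0, 1, 2, 3, 4, 5, 6, 9}
Set of 2: {0, 1, 2, 3, 4, 5, 6, 9}; 7 is not a member.

Answer: no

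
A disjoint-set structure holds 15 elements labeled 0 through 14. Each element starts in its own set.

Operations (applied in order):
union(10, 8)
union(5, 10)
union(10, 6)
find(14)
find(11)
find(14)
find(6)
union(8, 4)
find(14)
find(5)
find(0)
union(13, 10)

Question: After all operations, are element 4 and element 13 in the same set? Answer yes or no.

Step 1: union(10, 8) -> merged; set of 10 now {8, 10}
Step 2: union(5, 10) -> merged; set of 5 now {5, 8, 10}
Step 3: union(10, 6) -> merged; set of 10 now {5, 6, 8, 10}
Step 4: find(14) -> no change; set of 14 is {14}
Step 5: find(11) -> no change; set of 11 is {11}
Step 6: find(14) -> no change; set of 14 is {14}
Step 7: find(6) -> no change; set of 6 is {5, 6, 8, 10}
Step 8: union(8, 4) -> merged; set of 8 now {4, 5, 6, 8, 10}
Step 9: find(14) -> no change; set of 14 is {14}
Step 10: find(5) -> no change; set of 5 is {4, 5, 6, 8, 10}
Step 11: find(0) -> no change; set of 0 is {0}
Step 12: union(13, 10) -> merged; set of 13 now {4, 5, 6, 8, 10, 13}
Set of 4: {4, 5, 6, 8, 10, 13}; 13 is a member.

Answer: yes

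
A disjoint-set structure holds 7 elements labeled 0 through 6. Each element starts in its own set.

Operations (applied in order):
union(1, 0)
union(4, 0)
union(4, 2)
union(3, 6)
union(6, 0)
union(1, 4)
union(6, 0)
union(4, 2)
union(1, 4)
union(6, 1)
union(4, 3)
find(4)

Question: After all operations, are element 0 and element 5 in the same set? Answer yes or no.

Answer: no

Derivation:
Step 1: union(1, 0) -> merged; set of 1 now {0, 1}
Step 2: union(4, 0) -> merged; set of 4 now {0, 1, 4}
Step 3: union(4, 2) -> merged; set of 4 now {0, 1, 2, 4}
Step 4: union(3, 6) -> merged; set of 3 now {3, 6}
Step 5: union(6, 0) -> merged; set of 6 now {0, 1, 2, 3, 4, 6}
Step 6: union(1, 4) -> already same set; set of 1 now {0, 1, 2, 3, 4, 6}
Step 7: union(6, 0) -> already same set; set of 6 now {0, 1, 2, 3, 4, 6}
Step 8: union(4, 2) -> already same set; set of 4 now {0, 1, 2, 3, 4, 6}
Step 9: union(1, 4) -> already same set; set of 1 now {0, 1, 2, 3, 4, 6}
Step 10: union(6, 1) -> already same set; set of 6 now {0, 1, 2, 3, 4, 6}
Step 11: union(4, 3) -> already same set; set of 4 now {0, 1, 2, 3, 4, 6}
Step 12: find(4) -> no change; set of 4 is {0, 1, 2, 3, 4, 6}
Set of 0: {0, 1, 2, 3, 4, 6}; 5 is not a member.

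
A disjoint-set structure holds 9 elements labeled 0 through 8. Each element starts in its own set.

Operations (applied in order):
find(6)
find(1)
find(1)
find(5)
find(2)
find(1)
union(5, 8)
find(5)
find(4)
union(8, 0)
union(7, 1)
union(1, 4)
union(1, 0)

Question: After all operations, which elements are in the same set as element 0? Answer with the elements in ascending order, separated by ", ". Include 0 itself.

Answer: 0, 1, 4, 5, 7, 8

Derivation:
Step 1: find(6) -> no change; set of 6 is {6}
Step 2: find(1) -> no change; set of 1 is {1}
Step 3: find(1) -> no change; set of 1 is {1}
Step 4: find(5) -> no change; set of 5 is {5}
Step 5: find(2) -> no change; set of 2 is {2}
Step 6: find(1) -> no change; set of 1 is {1}
Step 7: union(5, 8) -> merged; set of 5 now {5, 8}
Step 8: find(5) -> no change; set of 5 is {5, 8}
Step 9: find(4) -> no change; set of 4 is {4}
Step 10: union(8, 0) -> merged; set of 8 now {0, 5, 8}
Step 11: union(7, 1) -> merged; set of 7 now {1, 7}
Step 12: union(1, 4) -> merged; set of 1 now {1, 4, 7}
Step 13: union(1, 0) -> merged; set of 1 now {0, 1, 4, 5, 7, 8}
Component of 0: {0, 1, 4, 5, 7, 8}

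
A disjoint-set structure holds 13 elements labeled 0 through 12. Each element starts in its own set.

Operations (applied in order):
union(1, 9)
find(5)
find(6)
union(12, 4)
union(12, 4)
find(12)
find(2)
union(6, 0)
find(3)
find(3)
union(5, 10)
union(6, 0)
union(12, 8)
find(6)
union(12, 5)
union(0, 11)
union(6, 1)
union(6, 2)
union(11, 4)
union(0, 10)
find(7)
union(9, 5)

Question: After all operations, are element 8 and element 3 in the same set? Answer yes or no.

Step 1: union(1, 9) -> merged; set of 1 now {1, 9}
Step 2: find(5) -> no change; set of 5 is {5}
Step 3: find(6) -> no change; set of 6 is {6}
Step 4: union(12, 4) -> merged; set of 12 now {4, 12}
Step 5: union(12, 4) -> already same set; set of 12 now {4, 12}
Step 6: find(12) -> no change; set of 12 is {4, 12}
Step 7: find(2) -> no change; set of 2 is {2}
Step 8: union(6, 0) -> merged; set of 6 now {0, 6}
Step 9: find(3) -> no change; set of 3 is {3}
Step 10: find(3) -> no change; set of 3 is {3}
Step 11: union(5, 10) -> merged; set of 5 now {5, 10}
Step 12: union(6, 0) -> already same set; set of 6 now {0, 6}
Step 13: union(12, 8) -> merged; set of 12 now {4, 8, 12}
Step 14: find(6) -> no change; set of 6 is {0, 6}
Step 15: union(12, 5) -> merged; set of 12 now {4, 5, 8, 10, 12}
Step 16: union(0, 11) -> merged; set of 0 now {0, 6, 11}
Step 17: union(6, 1) -> merged; set of 6 now {0, 1, 6, 9, 11}
Step 18: union(6, 2) -> merged; set of 6 now {0, 1, 2, 6, 9, 11}
Step 19: union(11, 4) -> merged; set of 11 now {0, 1, 2, 4, 5, 6, 8, 9, 10, 11, 12}
Step 20: union(0, 10) -> already same set; set of 0 now {0, 1, 2, 4, 5, 6, 8, 9, 10, 11, 12}
Step 21: find(7) -> no change; set of 7 is {7}
Step 22: union(9, 5) -> already same set; set of 9 now {0, 1, 2, 4, 5, 6, 8, 9, 10, 11, 12}
Set of 8: {0, 1, 2, 4, 5, 6, 8, 9, 10, 11, 12}; 3 is not a member.

Answer: no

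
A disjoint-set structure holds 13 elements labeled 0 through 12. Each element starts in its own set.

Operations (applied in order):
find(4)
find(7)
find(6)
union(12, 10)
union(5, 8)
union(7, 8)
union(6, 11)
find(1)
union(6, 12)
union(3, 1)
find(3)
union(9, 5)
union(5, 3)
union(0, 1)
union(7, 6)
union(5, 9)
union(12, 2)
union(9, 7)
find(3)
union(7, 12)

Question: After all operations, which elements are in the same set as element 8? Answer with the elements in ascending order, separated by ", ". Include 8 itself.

Answer: 0, 1, 2, 3, 5, 6, 7, 8, 9, 10, 11, 12

Derivation:
Step 1: find(4) -> no change; set of 4 is {4}
Step 2: find(7) -> no change; set of 7 is {7}
Step 3: find(6) -> no change; set of 6 is {6}
Step 4: union(12, 10) -> merged; set of 12 now {10, 12}
Step 5: union(5, 8) -> merged; set of 5 now {5, 8}
Step 6: union(7, 8) -> merged; set of 7 now {5, 7, 8}
Step 7: union(6, 11) -> merged; set of 6 now {6, 11}
Step 8: find(1) -> no change; set of 1 is {1}
Step 9: union(6, 12) -> merged; set of 6 now {6, 10, 11, 12}
Step 10: union(3, 1) -> merged; set of 3 now {1, 3}
Step 11: find(3) -> no change; set of 3 is {1, 3}
Step 12: union(9, 5) -> merged; set of 9 now {5, 7, 8, 9}
Step 13: union(5, 3) -> merged; set of 5 now {1, 3, 5, 7, 8, 9}
Step 14: union(0, 1) -> merged; set of 0 now {0, 1, 3, 5, 7, 8, 9}
Step 15: union(7, 6) -> merged; set of 7 now {0, 1, 3, 5, 6, 7, 8, 9, 10, 11, 12}
Step 16: union(5, 9) -> already same set; set of 5 now {0, 1, 3, 5, 6, 7, 8, 9, 10, 11, 12}
Step 17: union(12, 2) -> merged; set of 12 now {0, 1, 2, 3, 5, 6, 7, 8, 9, 10, 11, 12}
Step 18: union(9, 7) -> already same set; set of 9 now {0, 1, 2, 3, 5, 6, 7, 8, 9, 10, 11, 12}
Step 19: find(3) -> no change; set of 3 is {0, 1, 2, 3, 5, 6, 7, 8, 9, 10, 11, 12}
Step 20: union(7, 12) -> already same set; set of 7 now {0, 1, 2, 3, 5, 6, 7, 8, 9, 10, 11, 12}
Component of 8: {0, 1, 2, 3, 5, 6, 7, 8, 9, 10, 11, 12}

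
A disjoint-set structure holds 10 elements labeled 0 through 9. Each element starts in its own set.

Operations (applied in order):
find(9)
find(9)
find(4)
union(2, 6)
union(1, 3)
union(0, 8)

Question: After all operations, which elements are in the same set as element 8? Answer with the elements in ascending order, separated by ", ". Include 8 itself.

Answer: 0, 8

Derivation:
Step 1: find(9) -> no change; set of 9 is {9}
Step 2: find(9) -> no change; set of 9 is {9}
Step 3: find(4) -> no change; set of 4 is {4}
Step 4: union(2, 6) -> merged; set of 2 now {2, 6}
Step 5: union(1, 3) -> merged; set of 1 now {1, 3}
Step 6: union(0, 8) -> merged; set of 0 now {0, 8}
Component of 8: {0, 8}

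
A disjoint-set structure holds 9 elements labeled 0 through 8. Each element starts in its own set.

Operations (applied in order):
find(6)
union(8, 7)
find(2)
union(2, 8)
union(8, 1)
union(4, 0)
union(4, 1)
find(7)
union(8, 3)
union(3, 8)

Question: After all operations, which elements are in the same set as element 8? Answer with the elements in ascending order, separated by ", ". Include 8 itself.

Step 1: find(6) -> no change; set of 6 is {6}
Step 2: union(8, 7) -> merged; set of 8 now {7, 8}
Step 3: find(2) -> no change; set of 2 is {2}
Step 4: union(2, 8) -> merged; set of 2 now {2, 7, 8}
Step 5: union(8, 1) -> merged; set of 8 now {1, 2, 7, 8}
Step 6: union(4, 0) -> merged; set of 4 now {0, 4}
Step 7: union(4, 1) -> merged; set of 4 now {0, 1, 2, 4, 7, 8}
Step 8: find(7) -> no change; set of 7 is {0, 1, 2, 4, 7, 8}
Step 9: union(8, 3) -> merged; set of 8 now {0, 1, 2, 3, 4, 7, 8}
Step 10: union(3, 8) -> already same set; set of 3 now {0, 1, 2, 3, 4, 7, 8}
Component of 8: {0, 1, 2, 3, 4, 7, 8}

Answer: 0, 1, 2, 3, 4, 7, 8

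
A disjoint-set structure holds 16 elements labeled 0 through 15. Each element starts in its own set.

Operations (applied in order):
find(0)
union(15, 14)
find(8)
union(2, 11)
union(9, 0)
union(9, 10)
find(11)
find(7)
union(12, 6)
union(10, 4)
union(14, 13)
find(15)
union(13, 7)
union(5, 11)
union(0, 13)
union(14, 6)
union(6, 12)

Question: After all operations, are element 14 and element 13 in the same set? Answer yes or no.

Answer: yes

Derivation:
Step 1: find(0) -> no change; set of 0 is {0}
Step 2: union(15, 14) -> merged; set of 15 now {14, 15}
Step 3: find(8) -> no change; set of 8 is {8}
Step 4: union(2, 11) -> merged; set of 2 now {2, 11}
Step 5: union(9, 0) -> merged; set of 9 now {0, 9}
Step 6: union(9, 10) -> merged; set of 9 now {0, 9, 10}
Step 7: find(11) -> no change; set of 11 is {2, 11}
Step 8: find(7) -> no change; set of 7 is {7}
Step 9: union(12, 6) -> merged; set of 12 now {6, 12}
Step 10: union(10, 4) -> merged; set of 10 now {0, 4, 9, 10}
Step 11: union(14, 13) -> merged; set of 14 now {13, 14, 15}
Step 12: find(15) -> no change; set of 15 is {13, 14, 15}
Step 13: union(13, 7) -> merged; set of 13 now {7, 13, 14, 15}
Step 14: union(5, 11) -> merged; set of 5 now {2, 5, 11}
Step 15: union(0, 13) -> merged; set of 0 now {0, 4, 7, 9, 10, 13, 14, 15}
Step 16: union(14, 6) -> merged; set of 14 now {0, 4, 6, 7, 9, 10, 12, 13, 14, 15}
Step 17: union(6, 12) -> already same set; set of 6 now {0, 4, 6, 7, 9, 10, 12, 13, 14, 15}
Set of 14: {0, 4, 6, 7, 9, 10, 12, 13, 14, 15}; 13 is a member.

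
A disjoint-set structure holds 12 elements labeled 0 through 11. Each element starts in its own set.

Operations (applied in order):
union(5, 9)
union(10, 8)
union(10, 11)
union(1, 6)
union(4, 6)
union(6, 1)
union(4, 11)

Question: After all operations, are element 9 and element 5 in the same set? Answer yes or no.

Answer: yes

Derivation:
Step 1: union(5, 9) -> merged; set of 5 now {5, 9}
Step 2: union(10, 8) -> merged; set of 10 now {8, 10}
Step 3: union(10, 11) -> merged; set of 10 now {8, 10, 11}
Step 4: union(1, 6) -> merged; set of 1 now {1, 6}
Step 5: union(4, 6) -> merged; set of 4 now {1, 4, 6}
Step 6: union(6, 1) -> already same set; set of 6 now {1, 4, 6}
Step 7: union(4, 11) -> merged; set of 4 now {1, 4, 6, 8, 10, 11}
Set of 9: {5, 9}; 5 is a member.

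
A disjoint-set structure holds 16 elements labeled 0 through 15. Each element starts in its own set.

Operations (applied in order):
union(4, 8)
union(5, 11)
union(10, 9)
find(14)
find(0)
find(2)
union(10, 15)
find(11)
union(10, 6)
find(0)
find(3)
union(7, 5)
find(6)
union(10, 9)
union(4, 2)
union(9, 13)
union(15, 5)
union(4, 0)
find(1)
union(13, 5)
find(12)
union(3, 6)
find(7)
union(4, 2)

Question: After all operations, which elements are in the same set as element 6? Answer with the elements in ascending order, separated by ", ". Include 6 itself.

Answer: 3, 5, 6, 7, 9, 10, 11, 13, 15

Derivation:
Step 1: union(4, 8) -> merged; set of 4 now {4, 8}
Step 2: union(5, 11) -> merged; set of 5 now {5, 11}
Step 3: union(10, 9) -> merged; set of 10 now {9, 10}
Step 4: find(14) -> no change; set of 14 is {14}
Step 5: find(0) -> no change; set of 0 is {0}
Step 6: find(2) -> no change; set of 2 is {2}
Step 7: union(10, 15) -> merged; set of 10 now {9, 10, 15}
Step 8: find(11) -> no change; set of 11 is {5, 11}
Step 9: union(10, 6) -> merged; set of 10 now {6, 9, 10, 15}
Step 10: find(0) -> no change; set of 0 is {0}
Step 11: find(3) -> no change; set of 3 is {3}
Step 12: union(7, 5) -> merged; set of 7 now {5, 7, 11}
Step 13: find(6) -> no change; set of 6 is {6, 9, 10, 15}
Step 14: union(10, 9) -> already same set; set of 10 now {6, 9, 10, 15}
Step 15: union(4, 2) -> merged; set of 4 now {2, 4, 8}
Step 16: union(9, 13) -> merged; set of 9 now {6, 9, 10, 13, 15}
Step 17: union(15, 5) -> merged; set of 15 now {5, 6, 7, 9, 10, 11, 13, 15}
Step 18: union(4, 0) -> merged; set of 4 now {0, 2, 4, 8}
Step 19: find(1) -> no change; set of 1 is {1}
Step 20: union(13, 5) -> already same set; set of 13 now {5, 6, 7, 9, 10, 11, 13, 15}
Step 21: find(12) -> no change; set of 12 is {12}
Step 22: union(3, 6) -> merged; set of 3 now {3, 5, 6, 7, 9, 10, 11, 13, 15}
Step 23: find(7) -> no change; set of 7 is {3, 5, 6, 7, 9, 10, 11, 13, 15}
Step 24: union(4, 2) -> already same set; set of 4 now {0, 2, 4, 8}
Component of 6: {3, 5, 6, 7, 9, 10, 11, 13, 15}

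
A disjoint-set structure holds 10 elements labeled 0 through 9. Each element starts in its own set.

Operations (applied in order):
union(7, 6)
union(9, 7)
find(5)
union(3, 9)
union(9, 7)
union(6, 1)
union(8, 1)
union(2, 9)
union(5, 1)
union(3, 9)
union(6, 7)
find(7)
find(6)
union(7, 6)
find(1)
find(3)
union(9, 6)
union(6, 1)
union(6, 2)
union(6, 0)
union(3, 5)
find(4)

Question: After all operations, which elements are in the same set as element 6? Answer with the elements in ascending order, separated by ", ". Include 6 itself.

Answer: 0, 1, 2, 3, 5, 6, 7, 8, 9

Derivation:
Step 1: union(7, 6) -> merged; set of 7 now {6, 7}
Step 2: union(9, 7) -> merged; set of 9 now {6, 7, 9}
Step 3: find(5) -> no change; set of 5 is {5}
Step 4: union(3, 9) -> merged; set of 3 now {3, 6, 7, 9}
Step 5: union(9, 7) -> already same set; set of 9 now {3, 6, 7, 9}
Step 6: union(6, 1) -> merged; set of 6 now {1, 3, 6, 7, 9}
Step 7: union(8, 1) -> merged; set of 8 now {1, 3, 6, 7, 8, 9}
Step 8: union(2, 9) -> merged; set of 2 now {1, 2, 3, 6, 7, 8, 9}
Step 9: union(5, 1) -> merged; set of 5 now {1, 2, 3, 5, 6, 7, 8, 9}
Step 10: union(3, 9) -> already same set; set of 3 now {1, 2, 3, 5, 6, 7, 8, 9}
Step 11: union(6, 7) -> already same set; set of 6 now {1, 2, 3, 5, 6, 7, 8, 9}
Step 12: find(7) -> no change; set of 7 is {1, 2, 3, 5, 6, 7, 8, 9}
Step 13: find(6) -> no change; set of 6 is {1, 2, 3, 5, 6, 7, 8, 9}
Step 14: union(7, 6) -> already same set; set of 7 now {1, 2, 3, 5, 6, 7, 8, 9}
Step 15: find(1) -> no change; set of 1 is {1, 2, 3, 5, 6, 7, 8, 9}
Step 16: find(3) -> no change; set of 3 is {1, 2, 3, 5, 6, 7, 8, 9}
Step 17: union(9, 6) -> already same set; set of 9 now {1, 2, 3, 5, 6, 7, 8, 9}
Step 18: union(6, 1) -> already same set; set of 6 now {1, 2, 3, 5, 6, 7, 8, 9}
Step 19: union(6, 2) -> already same set; set of 6 now {1, 2, 3, 5, 6, 7, 8, 9}
Step 20: union(6, 0) -> merged; set of 6 now {0, 1, 2, 3, 5, 6, 7, 8, 9}
Step 21: union(3, 5) -> already same set; set of 3 now {0, 1, 2, 3, 5, 6, 7, 8, 9}
Step 22: find(4) -> no change; set of 4 is {4}
Component of 6: {0, 1, 2, 3, 5, 6, 7, 8, 9}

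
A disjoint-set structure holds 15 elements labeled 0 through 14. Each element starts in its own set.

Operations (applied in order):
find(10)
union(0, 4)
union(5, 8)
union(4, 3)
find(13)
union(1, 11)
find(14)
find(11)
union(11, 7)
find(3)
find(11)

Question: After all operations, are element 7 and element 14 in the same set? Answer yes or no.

Step 1: find(10) -> no change; set of 10 is {10}
Step 2: union(0, 4) -> merged; set of 0 now {0, 4}
Step 3: union(5, 8) -> merged; set of 5 now {5, 8}
Step 4: union(4, 3) -> merged; set of 4 now {0, 3, 4}
Step 5: find(13) -> no change; set of 13 is {13}
Step 6: union(1, 11) -> merged; set of 1 now {1, 11}
Step 7: find(14) -> no change; set of 14 is {14}
Step 8: find(11) -> no change; set of 11 is {1, 11}
Step 9: union(11, 7) -> merged; set of 11 now {1, 7, 11}
Step 10: find(3) -> no change; set of 3 is {0, 3, 4}
Step 11: find(11) -> no change; set of 11 is {1, 7, 11}
Set of 7: {1, 7, 11}; 14 is not a member.

Answer: no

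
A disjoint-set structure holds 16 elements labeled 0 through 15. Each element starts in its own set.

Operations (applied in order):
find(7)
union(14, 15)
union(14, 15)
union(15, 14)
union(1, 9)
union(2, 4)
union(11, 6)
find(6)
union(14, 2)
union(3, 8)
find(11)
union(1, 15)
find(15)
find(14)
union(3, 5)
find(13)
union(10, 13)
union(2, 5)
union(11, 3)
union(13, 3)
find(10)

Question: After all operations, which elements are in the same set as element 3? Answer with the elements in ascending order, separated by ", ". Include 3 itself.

Answer: 1, 2, 3, 4, 5, 6, 8, 9, 10, 11, 13, 14, 15

Derivation:
Step 1: find(7) -> no change; set of 7 is {7}
Step 2: union(14, 15) -> merged; set of 14 now {14, 15}
Step 3: union(14, 15) -> already same set; set of 14 now {14, 15}
Step 4: union(15, 14) -> already same set; set of 15 now {14, 15}
Step 5: union(1, 9) -> merged; set of 1 now {1, 9}
Step 6: union(2, 4) -> merged; set of 2 now {2, 4}
Step 7: union(11, 6) -> merged; set of 11 now {6, 11}
Step 8: find(6) -> no change; set of 6 is {6, 11}
Step 9: union(14, 2) -> merged; set of 14 now {2, 4, 14, 15}
Step 10: union(3, 8) -> merged; set of 3 now {3, 8}
Step 11: find(11) -> no change; set of 11 is {6, 11}
Step 12: union(1, 15) -> merged; set of 1 now {1, 2, 4, 9, 14, 15}
Step 13: find(15) -> no change; set of 15 is {1, 2, 4, 9, 14, 15}
Step 14: find(14) -> no change; set of 14 is {1, 2, 4, 9, 14, 15}
Step 15: union(3, 5) -> merged; set of 3 now {3, 5, 8}
Step 16: find(13) -> no change; set of 13 is {13}
Step 17: union(10, 13) -> merged; set of 10 now {10, 13}
Step 18: union(2, 5) -> merged; set of 2 now {1, 2, 3, 4, 5, 8, 9, 14, 15}
Step 19: union(11, 3) -> merged; set of 11 now {1, 2, 3, 4, 5, 6, 8, 9, 11, 14, 15}
Step 20: union(13, 3) -> merged; set of 13 now {1, 2, 3, 4, 5, 6, 8, 9, 10, 11, 13, 14, 15}
Step 21: find(10) -> no change; set of 10 is {1, 2, 3, 4, 5, 6, 8, 9, 10, 11, 13, 14, 15}
Component of 3: {1, 2, 3, 4, 5, 6, 8, 9, 10, 11, 13, 14, 15}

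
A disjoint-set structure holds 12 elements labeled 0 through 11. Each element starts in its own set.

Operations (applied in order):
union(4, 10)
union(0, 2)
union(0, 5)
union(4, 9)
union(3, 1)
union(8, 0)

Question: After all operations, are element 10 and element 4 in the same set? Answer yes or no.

Step 1: union(4, 10) -> merged; set of 4 now {4, 10}
Step 2: union(0, 2) -> merged; set of 0 now {0, 2}
Step 3: union(0, 5) -> merged; set of 0 now {0, 2, 5}
Step 4: union(4, 9) -> merged; set of 4 now {4, 9, 10}
Step 5: union(3, 1) -> merged; set of 3 now {1, 3}
Step 6: union(8, 0) -> merged; set of 8 now {0, 2, 5, 8}
Set of 10: {4, 9, 10}; 4 is a member.

Answer: yes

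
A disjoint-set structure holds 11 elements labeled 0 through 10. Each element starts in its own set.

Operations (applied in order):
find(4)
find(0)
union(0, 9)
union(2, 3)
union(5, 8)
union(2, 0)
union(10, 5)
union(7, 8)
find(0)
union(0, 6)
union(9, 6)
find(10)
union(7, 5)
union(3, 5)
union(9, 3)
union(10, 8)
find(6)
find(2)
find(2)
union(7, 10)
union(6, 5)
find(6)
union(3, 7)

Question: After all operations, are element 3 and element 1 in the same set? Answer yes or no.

Answer: no

Derivation:
Step 1: find(4) -> no change; set of 4 is {4}
Step 2: find(0) -> no change; set of 0 is {0}
Step 3: union(0, 9) -> merged; set of 0 now {0, 9}
Step 4: union(2, 3) -> merged; set of 2 now {2, 3}
Step 5: union(5, 8) -> merged; set of 5 now {5, 8}
Step 6: union(2, 0) -> merged; set of 2 now {0, 2, 3, 9}
Step 7: union(10, 5) -> merged; set of 10 now {5, 8, 10}
Step 8: union(7, 8) -> merged; set of 7 now {5, 7, 8, 10}
Step 9: find(0) -> no change; set of 0 is {0, 2, 3, 9}
Step 10: union(0, 6) -> merged; set of 0 now {0, 2, 3, 6, 9}
Step 11: union(9, 6) -> already same set; set of 9 now {0, 2, 3, 6, 9}
Step 12: find(10) -> no change; set of 10 is {5, 7, 8, 10}
Step 13: union(7, 5) -> already same set; set of 7 now {5, 7, 8, 10}
Step 14: union(3, 5) -> merged; set of 3 now {0, 2, 3, 5, 6, 7, 8, 9, 10}
Step 15: union(9, 3) -> already same set; set of 9 now {0, 2, 3, 5, 6, 7, 8, 9, 10}
Step 16: union(10, 8) -> already same set; set of 10 now {0, 2, 3, 5, 6, 7, 8, 9, 10}
Step 17: find(6) -> no change; set of 6 is {0, 2, 3, 5, 6, 7, 8, 9, 10}
Step 18: find(2) -> no change; set of 2 is {0, 2, 3, 5, 6, 7, 8, 9, 10}
Step 19: find(2) -> no change; set of 2 is {0, 2, 3, 5, 6, 7, 8, 9, 10}
Step 20: union(7, 10) -> already same set; set of 7 now {0, 2, 3, 5, 6, 7, 8, 9, 10}
Step 21: union(6, 5) -> already same set; set of 6 now {0, 2, 3, 5, 6, 7, 8, 9, 10}
Step 22: find(6) -> no change; set of 6 is {0, 2, 3, 5, 6, 7, 8, 9, 10}
Step 23: union(3, 7) -> already same set; set of 3 now {0, 2, 3, 5, 6, 7, 8, 9, 10}
Set of 3: {0, 2, 3, 5, 6, 7, 8, 9, 10}; 1 is not a member.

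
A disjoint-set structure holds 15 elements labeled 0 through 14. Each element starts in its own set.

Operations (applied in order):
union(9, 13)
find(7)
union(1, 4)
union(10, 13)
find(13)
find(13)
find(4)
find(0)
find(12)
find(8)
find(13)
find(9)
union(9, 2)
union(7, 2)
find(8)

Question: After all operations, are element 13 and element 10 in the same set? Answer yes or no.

Step 1: union(9, 13) -> merged; set of 9 now {9, 13}
Step 2: find(7) -> no change; set of 7 is {7}
Step 3: union(1, 4) -> merged; set of 1 now {1, 4}
Step 4: union(10, 13) -> merged; set of 10 now {9, 10, 13}
Step 5: find(13) -> no change; set of 13 is {9, 10, 13}
Step 6: find(13) -> no change; set of 13 is {9, 10, 13}
Step 7: find(4) -> no change; set of 4 is {1, 4}
Step 8: find(0) -> no change; set of 0 is {0}
Step 9: find(12) -> no change; set of 12 is {12}
Step 10: find(8) -> no change; set of 8 is {8}
Step 11: find(13) -> no change; set of 13 is {9, 10, 13}
Step 12: find(9) -> no change; set of 9 is {9, 10, 13}
Step 13: union(9, 2) -> merged; set of 9 now {2, 9, 10, 13}
Step 14: union(7, 2) -> merged; set of 7 now {2, 7, 9, 10, 13}
Step 15: find(8) -> no change; set of 8 is {8}
Set of 13: {2, 7, 9, 10, 13}; 10 is a member.

Answer: yes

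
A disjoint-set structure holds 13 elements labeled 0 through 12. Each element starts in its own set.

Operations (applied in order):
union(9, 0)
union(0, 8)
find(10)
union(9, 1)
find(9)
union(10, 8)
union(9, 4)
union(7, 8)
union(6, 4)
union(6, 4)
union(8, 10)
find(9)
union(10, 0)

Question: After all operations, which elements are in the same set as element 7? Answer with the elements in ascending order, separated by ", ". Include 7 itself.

Step 1: union(9, 0) -> merged; set of 9 now {0, 9}
Step 2: union(0, 8) -> merged; set of 0 now {0, 8, 9}
Step 3: find(10) -> no change; set of 10 is {10}
Step 4: union(9, 1) -> merged; set of 9 now {0, 1, 8, 9}
Step 5: find(9) -> no change; set of 9 is {0, 1, 8, 9}
Step 6: union(10, 8) -> merged; set of 10 now {0, 1, 8, 9, 10}
Step 7: union(9, 4) -> merged; set of 9 now {0, 1, 4, 8, 9, 10}
Step 8: union(7, 8) -> merged; set of 7 now {0, 1, 4, 7, 8, 9, 10}
Step 9: union(6, 4) -> merged; set of 6 now {0, 1, 4, 6, 7, 8, 9, 10}
Step 10: union(6, 4) -> already same set; set of 6 now {0, 1, 4, 6, 7, 8, 9, 10}
Step 11: union(8, 10) -> already same set; set of 8 now {0, 1, 4, 6, 7, 8, 9, 10}
Step 12: find(9) -> no change; set of 9 is {0, 1, 4, 6, 7, 8, 9, 10}
Step 13: union(10, 0) -> already same set; set of 10 now {0, 1, 4, 6, 7, 8, 9, 10}
Component of 7: {0, 1, 4, 6, 7, 8, 9, 10}

Answer: 0, 1, 4, 6, 7, 8, 9, 10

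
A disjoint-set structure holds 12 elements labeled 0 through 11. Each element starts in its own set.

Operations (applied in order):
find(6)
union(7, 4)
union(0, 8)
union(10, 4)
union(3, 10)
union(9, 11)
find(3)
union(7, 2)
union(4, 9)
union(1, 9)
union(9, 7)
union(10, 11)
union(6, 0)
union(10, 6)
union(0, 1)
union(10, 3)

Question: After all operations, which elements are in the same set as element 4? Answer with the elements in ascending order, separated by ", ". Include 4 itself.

Step 1: find(6) -> no change; set of 6 is {6}
Step 2: union(7, 4) -> merged; set of 7 now {4, 7}
Step 3: union(0, 8) -> merged; set of 0 now {0, 8}
Step 4: union(10, 4) -> merged; set of 10 now {4, 7, 10}
Step 5: union(3, 10) -> merged; set of 3 now {3, 4, 7, 10}
Step 6: union(9, 11) -> merged; set of 9 now {9, 11}
Step 7: find(3) -> no change; set of 3 is {3, 4, 7, 10}
Step 8: union(7, 2) -> merged; set of 7 now {2, 3, 4, 7, 10}
Step 9: union(4, 9) -> merged; set of 4 now {2, 3, 4, 7, 9, 10, 11}
Step 10: union(1, 9) -> merged; set of 1 now {1, 2, 3, 4, 7, 9, 10, 11}
Step 11: union(9, 7) -> already same set; set of 9 now {1, 2, 3, 4, 7, 9, 10, 11}
Step 12: union(10, 11) -> already same set; set of 10 now {1, 2, 3, 4, 7, 9, 10, 11}
Step 13: union(6, 0) -> merged; set of 6 now {0, 6, 8}
Step 14: union(10, 6) -> merged; set of 10 now {0, 1, 2, 3, 4, 6, 7, 8, 9, 10, 11}
Step 15: union(0, 1) -> already same set; set of 0 now {0, 1, 2, 3, 4, 6, 7, 8, 9, 10, 11}
Step 16: union(10, 3) -> already same set; set of 10 now {0, 1, 2, 3, 4, 6, 7, 8, 9, 10, 11}
Component of 4: {0, 1, 2, 3, 4, 6, 7, 8, 9, 10, 11}

Answer: 0, 1, 2, 3, 4, 6, 7, 8, 9, 10, 11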